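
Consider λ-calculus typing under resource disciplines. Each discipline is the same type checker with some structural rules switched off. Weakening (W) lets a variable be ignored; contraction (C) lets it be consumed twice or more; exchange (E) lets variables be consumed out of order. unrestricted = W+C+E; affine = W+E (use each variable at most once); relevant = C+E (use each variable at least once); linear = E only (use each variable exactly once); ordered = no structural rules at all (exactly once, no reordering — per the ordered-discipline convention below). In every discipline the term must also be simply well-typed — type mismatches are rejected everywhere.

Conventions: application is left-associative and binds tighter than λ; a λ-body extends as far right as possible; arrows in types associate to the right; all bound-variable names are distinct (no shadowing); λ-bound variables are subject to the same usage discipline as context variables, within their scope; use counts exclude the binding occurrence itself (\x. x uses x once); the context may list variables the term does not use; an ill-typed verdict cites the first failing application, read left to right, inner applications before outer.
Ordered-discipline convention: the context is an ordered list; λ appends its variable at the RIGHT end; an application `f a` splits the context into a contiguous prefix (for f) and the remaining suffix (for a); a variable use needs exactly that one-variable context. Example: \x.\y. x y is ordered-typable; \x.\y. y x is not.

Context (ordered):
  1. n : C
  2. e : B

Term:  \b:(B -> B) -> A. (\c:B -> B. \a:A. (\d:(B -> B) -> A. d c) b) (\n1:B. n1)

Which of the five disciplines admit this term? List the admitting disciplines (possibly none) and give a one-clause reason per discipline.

admitted in: affine, unrestricted
variable uses: n: 0; e: 0; b (λ-bound): 1; c (λ-bound): 1; a (λ-bound): 0; d (λ-bound): 1; n1 (λ-bound): 1
order of uses: d, c, b, n1
typing: well-typed at ((B -> B) -> A) -> A -> A
ordered: ✗ — n, e, a never used (weakening)
linear: ✗ — n, e, a never used (weakening)
affine: ✓ — no duplicate uses among n, e, b, c, a, d, n1
relevant: ✗ — n, e, a never used (weakening)
unrestricted: ✓ — simply typable at ((B -> B) -> A) -> A -> A; W, C, E all held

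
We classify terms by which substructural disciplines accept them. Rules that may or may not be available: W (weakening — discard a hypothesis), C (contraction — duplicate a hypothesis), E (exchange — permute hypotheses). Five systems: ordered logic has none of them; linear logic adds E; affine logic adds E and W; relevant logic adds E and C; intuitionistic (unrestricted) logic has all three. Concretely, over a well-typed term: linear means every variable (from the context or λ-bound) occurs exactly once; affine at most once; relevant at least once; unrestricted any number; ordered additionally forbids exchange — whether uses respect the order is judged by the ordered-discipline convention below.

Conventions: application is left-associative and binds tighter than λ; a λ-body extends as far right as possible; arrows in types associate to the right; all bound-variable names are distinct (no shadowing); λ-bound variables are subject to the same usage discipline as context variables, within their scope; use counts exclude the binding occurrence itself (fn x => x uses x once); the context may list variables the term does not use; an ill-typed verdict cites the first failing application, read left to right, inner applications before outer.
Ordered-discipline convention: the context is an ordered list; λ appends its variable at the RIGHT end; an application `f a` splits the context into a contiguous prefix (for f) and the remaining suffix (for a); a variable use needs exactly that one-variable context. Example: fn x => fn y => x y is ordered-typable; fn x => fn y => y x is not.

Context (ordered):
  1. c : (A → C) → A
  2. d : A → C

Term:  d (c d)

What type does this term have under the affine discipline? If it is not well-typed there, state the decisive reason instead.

not well-typed under affine — d ×2 used more than once (contraction)
usage: c ×1, d ×2
use order (left to right): d, c, d
typing: the term checks, with type C
summary: ordered ✗ | linear ✗ | affine ✗ | relevant ✓ | unrestricted ✓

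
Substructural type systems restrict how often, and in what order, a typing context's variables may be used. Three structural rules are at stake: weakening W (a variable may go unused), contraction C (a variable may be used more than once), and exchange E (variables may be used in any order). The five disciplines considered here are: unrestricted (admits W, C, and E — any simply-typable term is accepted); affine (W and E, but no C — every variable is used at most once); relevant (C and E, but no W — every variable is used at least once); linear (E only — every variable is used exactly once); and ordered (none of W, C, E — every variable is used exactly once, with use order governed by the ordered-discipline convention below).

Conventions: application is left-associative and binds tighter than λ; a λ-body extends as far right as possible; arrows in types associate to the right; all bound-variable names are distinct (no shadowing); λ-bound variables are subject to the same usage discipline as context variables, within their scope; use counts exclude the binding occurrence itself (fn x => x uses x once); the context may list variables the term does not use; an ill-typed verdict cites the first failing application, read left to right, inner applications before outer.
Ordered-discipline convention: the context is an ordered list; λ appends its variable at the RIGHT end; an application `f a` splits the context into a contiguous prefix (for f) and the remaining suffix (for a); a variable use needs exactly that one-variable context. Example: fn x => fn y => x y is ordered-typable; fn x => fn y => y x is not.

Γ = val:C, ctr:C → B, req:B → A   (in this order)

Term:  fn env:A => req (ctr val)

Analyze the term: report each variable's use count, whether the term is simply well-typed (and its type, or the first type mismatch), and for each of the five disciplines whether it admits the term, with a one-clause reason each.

counts: val ×1, ctr ×1, req ×1, env [bound] ×0
left-to-right use order: req, ctr, val
typing: well-typed at A → A
ordered: ✗, needs weakening: env unused
linear: ✗, needs weakening: env unused
affine: ✓, val, ctr, req, env: no repeats, contraction unneeded
relevant: ✗, needs weakening: env unused
unrestricted: ✓, type-checks (A → A) and nothing is barred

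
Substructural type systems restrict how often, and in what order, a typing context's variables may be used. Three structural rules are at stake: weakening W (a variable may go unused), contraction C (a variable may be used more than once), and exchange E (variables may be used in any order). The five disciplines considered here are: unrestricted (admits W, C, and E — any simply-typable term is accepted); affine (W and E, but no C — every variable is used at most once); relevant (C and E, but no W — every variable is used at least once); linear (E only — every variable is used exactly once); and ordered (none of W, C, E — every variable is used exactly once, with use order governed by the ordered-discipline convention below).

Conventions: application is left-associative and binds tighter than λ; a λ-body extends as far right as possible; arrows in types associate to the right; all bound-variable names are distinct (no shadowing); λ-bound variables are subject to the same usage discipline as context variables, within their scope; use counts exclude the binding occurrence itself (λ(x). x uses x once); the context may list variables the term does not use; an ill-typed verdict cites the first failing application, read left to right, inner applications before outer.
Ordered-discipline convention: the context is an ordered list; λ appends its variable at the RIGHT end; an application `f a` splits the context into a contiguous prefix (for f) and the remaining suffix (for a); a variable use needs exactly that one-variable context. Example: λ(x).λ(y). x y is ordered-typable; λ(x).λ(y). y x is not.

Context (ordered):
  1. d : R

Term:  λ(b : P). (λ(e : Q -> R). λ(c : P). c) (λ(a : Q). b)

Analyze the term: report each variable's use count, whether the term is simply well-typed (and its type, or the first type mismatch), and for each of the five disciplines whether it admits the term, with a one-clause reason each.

use counts: d: 0; b (bound): 1; e (bound): 0; c (bound): 1; a (bound): 0
uses in reading order: c, b
typing: ill-typed: argument of type Q -> P where Q -> R is required
ordered: ✗ — a type mismatch blocks all five
linear: ✗ — the type mismatch rejects it
affine: ✗ — not simply typable
relevant: ✗ — fails simple typing
unrestricted: ✗ — a type mismatch blocks all five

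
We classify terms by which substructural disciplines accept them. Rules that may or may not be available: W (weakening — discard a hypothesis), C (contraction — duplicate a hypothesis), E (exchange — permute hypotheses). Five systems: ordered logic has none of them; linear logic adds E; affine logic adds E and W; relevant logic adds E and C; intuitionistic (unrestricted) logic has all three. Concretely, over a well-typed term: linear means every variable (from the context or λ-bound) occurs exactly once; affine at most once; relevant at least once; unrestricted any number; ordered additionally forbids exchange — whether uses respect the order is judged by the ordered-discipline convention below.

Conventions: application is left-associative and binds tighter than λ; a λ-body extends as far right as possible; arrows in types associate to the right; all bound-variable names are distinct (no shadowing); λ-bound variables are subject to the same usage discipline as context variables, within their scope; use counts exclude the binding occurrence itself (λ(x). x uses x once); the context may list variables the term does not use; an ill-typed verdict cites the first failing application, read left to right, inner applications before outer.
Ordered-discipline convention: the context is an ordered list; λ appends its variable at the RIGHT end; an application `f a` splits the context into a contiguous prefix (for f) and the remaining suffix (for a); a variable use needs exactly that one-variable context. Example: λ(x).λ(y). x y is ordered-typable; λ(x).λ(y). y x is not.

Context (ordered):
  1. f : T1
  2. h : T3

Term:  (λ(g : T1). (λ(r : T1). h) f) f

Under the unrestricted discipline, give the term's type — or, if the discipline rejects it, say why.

term : T3
usage: f: 2; h: 1; g [bound]: 0; r [bound]: 0
left-to-right use order: h, f, f
typing: ✓ — T3
all disciplines: ordered ✗, linear ✗, affine ✗, relevant ✗, unrestricted ✓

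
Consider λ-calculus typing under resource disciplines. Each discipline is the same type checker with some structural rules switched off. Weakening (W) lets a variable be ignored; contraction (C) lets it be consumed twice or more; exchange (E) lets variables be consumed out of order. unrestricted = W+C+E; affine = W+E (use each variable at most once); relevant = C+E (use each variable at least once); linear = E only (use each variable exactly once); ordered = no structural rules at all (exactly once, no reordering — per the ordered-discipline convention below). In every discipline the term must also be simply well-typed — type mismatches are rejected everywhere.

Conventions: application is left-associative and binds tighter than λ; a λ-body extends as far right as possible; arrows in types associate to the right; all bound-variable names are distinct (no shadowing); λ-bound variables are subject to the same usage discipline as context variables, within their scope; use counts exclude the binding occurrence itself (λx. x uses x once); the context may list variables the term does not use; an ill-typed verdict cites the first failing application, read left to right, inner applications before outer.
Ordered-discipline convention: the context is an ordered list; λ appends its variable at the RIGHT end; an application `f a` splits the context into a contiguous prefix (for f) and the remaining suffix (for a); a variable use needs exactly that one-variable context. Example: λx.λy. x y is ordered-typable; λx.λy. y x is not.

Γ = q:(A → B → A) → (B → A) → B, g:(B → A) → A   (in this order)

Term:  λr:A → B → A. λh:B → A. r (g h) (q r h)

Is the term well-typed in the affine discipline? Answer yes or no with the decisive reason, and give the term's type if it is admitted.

no — repeated use of r ×2, h ×2
usage: q: 1; g: 1; r (bound): 2; h (bound): 2
left-to-right use order: r, g, h, q, r, h
typing: ✓ — (A → B → A) → (B → A) → A
summary: ordered ✗; linear ✗; affine ✗; relevant ✓; unrestricted ✓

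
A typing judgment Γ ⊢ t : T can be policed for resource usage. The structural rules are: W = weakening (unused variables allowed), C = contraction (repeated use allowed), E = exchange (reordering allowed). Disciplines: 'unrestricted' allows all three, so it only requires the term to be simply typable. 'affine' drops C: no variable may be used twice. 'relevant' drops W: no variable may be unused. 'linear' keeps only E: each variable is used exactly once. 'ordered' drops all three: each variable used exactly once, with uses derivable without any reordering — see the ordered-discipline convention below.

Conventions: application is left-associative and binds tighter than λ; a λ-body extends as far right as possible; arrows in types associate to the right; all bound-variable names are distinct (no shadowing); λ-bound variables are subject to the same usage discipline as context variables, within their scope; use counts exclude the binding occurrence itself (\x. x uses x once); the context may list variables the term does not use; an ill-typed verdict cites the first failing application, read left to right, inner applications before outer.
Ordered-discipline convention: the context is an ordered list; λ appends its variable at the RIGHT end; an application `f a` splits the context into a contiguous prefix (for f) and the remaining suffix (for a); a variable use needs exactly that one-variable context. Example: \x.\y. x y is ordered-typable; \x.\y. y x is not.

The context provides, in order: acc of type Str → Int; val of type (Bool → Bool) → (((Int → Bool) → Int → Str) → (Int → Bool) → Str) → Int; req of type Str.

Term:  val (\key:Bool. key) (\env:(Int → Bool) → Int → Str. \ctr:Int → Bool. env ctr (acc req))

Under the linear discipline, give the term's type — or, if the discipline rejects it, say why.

term : Int
use counts: acc=1; val=1; req=1; key (λ-bound)=1; env (λ-bound)=1; ctr (λ-bound)=1
use order (left to right): val, key, env, ctr, acc, req
typing: well-typed at Int
across the five disciplines: ordered ✗, linear ✓, affine ✓, relevant ✓, unrestricted ✓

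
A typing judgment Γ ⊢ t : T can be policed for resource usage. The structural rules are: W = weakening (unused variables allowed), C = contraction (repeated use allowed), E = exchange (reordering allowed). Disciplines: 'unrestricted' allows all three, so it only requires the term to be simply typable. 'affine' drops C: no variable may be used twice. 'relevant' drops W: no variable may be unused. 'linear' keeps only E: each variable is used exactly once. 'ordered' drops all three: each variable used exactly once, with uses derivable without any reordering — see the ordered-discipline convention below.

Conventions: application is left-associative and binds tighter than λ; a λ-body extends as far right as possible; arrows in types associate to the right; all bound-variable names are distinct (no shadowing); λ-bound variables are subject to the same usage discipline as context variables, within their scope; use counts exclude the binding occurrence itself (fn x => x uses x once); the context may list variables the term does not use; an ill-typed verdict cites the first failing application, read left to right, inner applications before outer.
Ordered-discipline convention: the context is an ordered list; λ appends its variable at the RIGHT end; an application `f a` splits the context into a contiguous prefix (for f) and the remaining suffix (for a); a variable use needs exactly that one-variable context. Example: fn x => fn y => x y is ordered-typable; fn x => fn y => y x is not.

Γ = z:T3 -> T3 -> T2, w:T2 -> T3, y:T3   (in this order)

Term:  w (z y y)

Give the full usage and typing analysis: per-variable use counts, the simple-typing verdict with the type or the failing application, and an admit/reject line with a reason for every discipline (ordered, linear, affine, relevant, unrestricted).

counts: z=1, w=1, y=2
uses in reading order: w, z, y, y
typing: well-typed — term : T3
ordered: ✗, y ×2 used more than once (contraction)
linear: ✗, y ×2 used more than once (contraction)
affine: ✗, y ×2 used more than once (contraction)
relevant: ✓, at least one use each (z, w, y)
unrestricted: ✓, typability at T3 is all that's needed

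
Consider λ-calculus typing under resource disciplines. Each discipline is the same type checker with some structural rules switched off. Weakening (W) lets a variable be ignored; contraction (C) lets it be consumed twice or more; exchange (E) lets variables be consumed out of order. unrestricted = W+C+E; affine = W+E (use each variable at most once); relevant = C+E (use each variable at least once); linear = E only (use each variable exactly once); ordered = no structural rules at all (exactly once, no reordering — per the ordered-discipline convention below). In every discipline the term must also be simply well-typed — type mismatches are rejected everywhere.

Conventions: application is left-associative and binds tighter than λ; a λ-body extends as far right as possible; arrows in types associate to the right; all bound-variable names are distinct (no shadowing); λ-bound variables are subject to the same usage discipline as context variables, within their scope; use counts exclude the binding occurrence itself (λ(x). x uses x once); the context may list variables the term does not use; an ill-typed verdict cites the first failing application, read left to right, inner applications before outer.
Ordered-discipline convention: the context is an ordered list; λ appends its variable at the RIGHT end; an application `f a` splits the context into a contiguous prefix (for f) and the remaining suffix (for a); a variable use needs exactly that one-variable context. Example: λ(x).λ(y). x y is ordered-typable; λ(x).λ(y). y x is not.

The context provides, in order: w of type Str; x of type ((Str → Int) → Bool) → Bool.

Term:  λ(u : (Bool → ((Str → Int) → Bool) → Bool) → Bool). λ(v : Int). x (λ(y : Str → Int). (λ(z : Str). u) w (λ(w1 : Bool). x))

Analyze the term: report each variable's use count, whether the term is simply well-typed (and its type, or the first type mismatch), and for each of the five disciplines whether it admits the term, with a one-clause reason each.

variable uses: w=1; x=2; u (bound)=1; v (bound)=0; y (bound)=0; z (bound)=0; w1 (bound)=0
uses in reading order: x, u, w, x
typing: well-typed at ((Bool → ((Str → Int) → Bool) → Bool) → Bool) → Int → Bool
ordered: ✗, repeated use of x ×2; v, y, z, w1 never used (weakening)
linear: ✗, repeated use of x ×2; v, y, z, w1 never used (weakening)
affine: ✗, repeated use of x ×2
relevant: ✗, v, y, z, w1 never used (weakening)
unrestricted: ✓, well-typed at ((Bool → ((Str → Int) → Bool) → Bool) → Bool) → Int → Bool; no restrictions here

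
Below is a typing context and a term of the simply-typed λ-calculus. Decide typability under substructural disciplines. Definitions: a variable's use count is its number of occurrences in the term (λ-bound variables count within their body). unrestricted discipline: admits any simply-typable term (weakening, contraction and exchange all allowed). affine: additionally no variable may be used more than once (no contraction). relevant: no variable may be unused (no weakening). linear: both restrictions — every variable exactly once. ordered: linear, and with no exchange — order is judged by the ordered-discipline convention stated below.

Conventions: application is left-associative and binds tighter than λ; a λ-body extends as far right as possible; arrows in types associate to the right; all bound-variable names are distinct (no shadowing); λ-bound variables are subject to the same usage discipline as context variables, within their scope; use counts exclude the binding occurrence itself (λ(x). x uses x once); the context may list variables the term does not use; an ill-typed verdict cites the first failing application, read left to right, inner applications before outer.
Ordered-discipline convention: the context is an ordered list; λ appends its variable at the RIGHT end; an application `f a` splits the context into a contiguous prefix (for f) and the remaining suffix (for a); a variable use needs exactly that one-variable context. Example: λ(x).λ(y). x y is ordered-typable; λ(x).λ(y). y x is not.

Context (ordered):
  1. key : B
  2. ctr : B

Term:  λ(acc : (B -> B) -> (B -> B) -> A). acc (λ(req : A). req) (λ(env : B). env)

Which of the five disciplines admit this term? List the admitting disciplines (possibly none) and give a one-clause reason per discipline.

admitted in: none
counts: key: 0×; ctr: 0×; acc [bound]: 1×; req [bound]: 1×; env [bound]: 1×
uses in reading order: acc, req, env
typing: ill-typed: a function awaiting B -> B gets A -> A
ordered ✗ (fails simple typing)
linear ✗ (a type mismatch blocks all five)
affine ✗ (the type mismatch rejects it)
relevant ✗ (not simply typable)
unrestricted ✗ (fails simple typing)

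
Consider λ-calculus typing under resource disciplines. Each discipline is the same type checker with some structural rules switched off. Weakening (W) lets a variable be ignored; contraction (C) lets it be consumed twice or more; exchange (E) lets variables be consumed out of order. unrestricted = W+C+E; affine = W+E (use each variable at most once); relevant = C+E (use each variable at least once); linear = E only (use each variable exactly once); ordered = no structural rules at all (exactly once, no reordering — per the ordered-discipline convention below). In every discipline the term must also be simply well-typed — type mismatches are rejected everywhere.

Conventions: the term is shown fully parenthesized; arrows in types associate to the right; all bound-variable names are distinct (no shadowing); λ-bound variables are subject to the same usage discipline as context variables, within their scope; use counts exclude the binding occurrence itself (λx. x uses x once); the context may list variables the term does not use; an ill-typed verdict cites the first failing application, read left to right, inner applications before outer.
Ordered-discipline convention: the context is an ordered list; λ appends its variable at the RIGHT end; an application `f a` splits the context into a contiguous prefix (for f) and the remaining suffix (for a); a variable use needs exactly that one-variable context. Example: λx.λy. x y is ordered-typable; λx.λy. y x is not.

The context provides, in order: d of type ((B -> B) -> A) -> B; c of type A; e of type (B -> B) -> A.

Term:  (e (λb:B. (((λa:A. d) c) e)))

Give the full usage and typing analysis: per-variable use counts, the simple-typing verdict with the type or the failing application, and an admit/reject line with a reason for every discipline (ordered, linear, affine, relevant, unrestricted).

usage: d ×1; c ×1; e ×2; b (bound) ×0; a (bound) ×0
uses in reading order: e, d, c, e
typing: the term checks, with type A
ordered ✗ (e ×2 used more than once (contraction); needs weakening: b, a unused)
linear ✗ (e ×2 used more than once (contraction); needs weakening: b, a unused)
affine ✗ (e ×2 used more than once (contraction))
relevant ✗ (needs weakening: b, a unused)
unrestricted ✓ (simply typable at A; W, C, E all held)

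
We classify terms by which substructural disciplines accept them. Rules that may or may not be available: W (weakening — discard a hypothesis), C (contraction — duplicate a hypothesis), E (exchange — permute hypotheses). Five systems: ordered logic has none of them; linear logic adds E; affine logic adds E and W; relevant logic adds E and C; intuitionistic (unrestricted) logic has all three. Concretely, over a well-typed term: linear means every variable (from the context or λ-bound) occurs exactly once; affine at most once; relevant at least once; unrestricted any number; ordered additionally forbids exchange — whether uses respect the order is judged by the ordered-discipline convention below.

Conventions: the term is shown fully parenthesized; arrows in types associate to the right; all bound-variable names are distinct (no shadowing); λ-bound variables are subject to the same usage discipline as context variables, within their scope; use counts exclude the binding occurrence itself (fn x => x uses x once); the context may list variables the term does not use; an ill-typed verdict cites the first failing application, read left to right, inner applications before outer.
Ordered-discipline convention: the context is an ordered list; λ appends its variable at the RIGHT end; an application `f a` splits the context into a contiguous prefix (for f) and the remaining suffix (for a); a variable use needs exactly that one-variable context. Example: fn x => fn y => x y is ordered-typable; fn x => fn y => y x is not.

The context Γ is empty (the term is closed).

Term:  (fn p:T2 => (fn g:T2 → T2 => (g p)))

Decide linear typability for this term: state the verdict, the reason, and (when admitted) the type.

yes — exactly-once usage across p, g; term : T2 → (T2 → T2) → T2
usage: p (λ-bound) ×1; g (λ-bound) ×1
use order (left to right): g, p
typing: the term checks, with type T2 → (T2 → T2) → T2
per-discipline verdicts: ordered ✗ | linear ✓ | affine ✓ | relevant ✓ | unrestricted ✓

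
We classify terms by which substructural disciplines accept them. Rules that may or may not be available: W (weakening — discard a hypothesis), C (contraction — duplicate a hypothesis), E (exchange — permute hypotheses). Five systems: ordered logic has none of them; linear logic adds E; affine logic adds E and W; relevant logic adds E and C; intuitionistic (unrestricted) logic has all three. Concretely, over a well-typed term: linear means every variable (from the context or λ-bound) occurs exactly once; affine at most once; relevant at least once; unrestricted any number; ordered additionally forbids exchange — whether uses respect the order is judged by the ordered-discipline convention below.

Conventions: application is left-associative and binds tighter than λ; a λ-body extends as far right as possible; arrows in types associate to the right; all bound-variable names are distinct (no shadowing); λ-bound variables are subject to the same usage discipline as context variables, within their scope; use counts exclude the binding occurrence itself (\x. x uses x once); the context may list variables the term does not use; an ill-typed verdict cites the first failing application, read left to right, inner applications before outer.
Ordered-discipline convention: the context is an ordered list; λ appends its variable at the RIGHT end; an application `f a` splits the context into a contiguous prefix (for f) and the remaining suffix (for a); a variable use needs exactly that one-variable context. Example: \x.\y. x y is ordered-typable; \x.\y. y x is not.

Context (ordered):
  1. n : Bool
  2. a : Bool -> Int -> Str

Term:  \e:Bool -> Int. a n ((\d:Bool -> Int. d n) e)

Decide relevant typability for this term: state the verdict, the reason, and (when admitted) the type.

yes — n, a, e, d: all used, weakening unneeded; term : (Bool -> Int) -> Str
counts: n: 2×, a: 1×, e (λ-bound): 1×, d (λ-bound): 1×
left-to-right use order: a, n, d, n, e
typing: the term checks, with type (Bool -> Int) -> Str
summary: ordered ✗ · linear ✗ · affine ✗ · relevant ✓ · unrestricted ✓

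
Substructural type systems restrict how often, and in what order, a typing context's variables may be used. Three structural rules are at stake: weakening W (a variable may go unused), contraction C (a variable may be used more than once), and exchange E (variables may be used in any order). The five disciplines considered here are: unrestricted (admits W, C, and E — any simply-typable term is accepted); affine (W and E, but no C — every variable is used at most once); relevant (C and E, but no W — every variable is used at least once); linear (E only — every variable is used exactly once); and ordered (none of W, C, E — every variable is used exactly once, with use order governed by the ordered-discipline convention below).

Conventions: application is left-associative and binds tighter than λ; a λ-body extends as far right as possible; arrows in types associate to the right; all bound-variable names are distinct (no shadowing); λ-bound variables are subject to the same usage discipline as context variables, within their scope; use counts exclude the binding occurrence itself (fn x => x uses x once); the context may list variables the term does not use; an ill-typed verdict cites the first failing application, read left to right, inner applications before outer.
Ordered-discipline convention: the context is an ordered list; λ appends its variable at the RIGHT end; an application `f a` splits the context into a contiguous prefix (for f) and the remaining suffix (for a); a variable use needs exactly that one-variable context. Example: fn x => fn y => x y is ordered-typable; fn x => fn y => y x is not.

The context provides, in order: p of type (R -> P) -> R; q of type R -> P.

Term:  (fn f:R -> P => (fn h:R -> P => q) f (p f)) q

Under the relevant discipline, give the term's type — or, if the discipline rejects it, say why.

not well-typed under relevant — needs weakening: h unused
variable uses: p=1; q=2; f (bound)=2; h (bound)=0
left-to-right use order: q, f, p, f, q
typing: ✓ — P
across the five disciplines: ordered ✗ | linear ✗ | affine ✗ | relevant ✗ | unrestricted ✓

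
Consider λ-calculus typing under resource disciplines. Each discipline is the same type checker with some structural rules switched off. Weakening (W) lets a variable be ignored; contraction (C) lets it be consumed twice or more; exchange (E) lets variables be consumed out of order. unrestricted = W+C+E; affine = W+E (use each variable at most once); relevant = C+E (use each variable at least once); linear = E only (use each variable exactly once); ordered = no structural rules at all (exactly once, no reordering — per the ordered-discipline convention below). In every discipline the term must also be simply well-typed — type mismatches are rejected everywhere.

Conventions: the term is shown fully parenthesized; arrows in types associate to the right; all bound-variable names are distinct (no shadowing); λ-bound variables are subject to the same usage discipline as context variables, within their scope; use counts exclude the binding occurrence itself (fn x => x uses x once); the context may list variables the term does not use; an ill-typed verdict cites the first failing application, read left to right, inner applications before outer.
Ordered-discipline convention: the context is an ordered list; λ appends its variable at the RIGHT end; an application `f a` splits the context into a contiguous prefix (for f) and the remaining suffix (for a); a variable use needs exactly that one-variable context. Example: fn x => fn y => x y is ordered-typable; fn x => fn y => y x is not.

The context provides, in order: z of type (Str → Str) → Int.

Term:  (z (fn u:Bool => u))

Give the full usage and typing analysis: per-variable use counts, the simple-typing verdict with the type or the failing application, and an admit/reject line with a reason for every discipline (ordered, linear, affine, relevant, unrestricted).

variable uses: z: 1×; u [bound]: 1×
use order (left to right): z, u
typing: ill-typed: argument of type Bool → Bool where Str → Str is required
ordered: ✗ — not simply typable
linear: ✗ — fails simple typing
affine: ✗ — a type mismatch blocks all five
relevant: ✗ — the type mismatch rejects it
unrestricted: ✗ — not simply typable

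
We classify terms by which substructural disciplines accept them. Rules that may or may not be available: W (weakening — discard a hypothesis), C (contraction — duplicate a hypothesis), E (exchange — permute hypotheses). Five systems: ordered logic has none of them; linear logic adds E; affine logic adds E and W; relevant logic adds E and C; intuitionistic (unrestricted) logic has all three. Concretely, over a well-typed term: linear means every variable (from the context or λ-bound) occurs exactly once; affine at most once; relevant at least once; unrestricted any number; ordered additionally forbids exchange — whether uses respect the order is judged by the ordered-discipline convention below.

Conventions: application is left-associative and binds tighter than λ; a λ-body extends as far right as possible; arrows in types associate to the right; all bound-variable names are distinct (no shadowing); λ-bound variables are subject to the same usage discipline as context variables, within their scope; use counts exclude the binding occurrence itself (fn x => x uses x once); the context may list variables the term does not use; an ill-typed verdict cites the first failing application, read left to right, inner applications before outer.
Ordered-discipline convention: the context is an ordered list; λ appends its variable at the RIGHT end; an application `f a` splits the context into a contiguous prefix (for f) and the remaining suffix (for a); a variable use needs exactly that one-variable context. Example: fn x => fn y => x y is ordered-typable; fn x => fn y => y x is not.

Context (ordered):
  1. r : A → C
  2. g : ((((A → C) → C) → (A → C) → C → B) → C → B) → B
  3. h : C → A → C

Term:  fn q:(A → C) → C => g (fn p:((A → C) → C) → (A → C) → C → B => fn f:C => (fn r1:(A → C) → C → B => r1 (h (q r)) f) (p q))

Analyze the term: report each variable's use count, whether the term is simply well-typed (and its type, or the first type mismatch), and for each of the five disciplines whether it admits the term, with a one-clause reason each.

counts: r ×1; g ×1; h ×1; q (bound) ×2; p (bound) ×1; f (bound) ×1; r1 (bound) ×1
use order (left to right): g, r1, h, q, r, f, p, q
typing: the term checks, with type ((A → C) → C) → B
ordered ✗ (needs contraction — q ×2)
linear ✗ (needs contraction — q ×2)
affine ✗ (needs contraction — q ×2)
relevant ✓ (at least one use each (r, g, h, q, p, f, r1))
unrestricted ✓ (well-typed at ((A → C) → C) → B; no restrictions here)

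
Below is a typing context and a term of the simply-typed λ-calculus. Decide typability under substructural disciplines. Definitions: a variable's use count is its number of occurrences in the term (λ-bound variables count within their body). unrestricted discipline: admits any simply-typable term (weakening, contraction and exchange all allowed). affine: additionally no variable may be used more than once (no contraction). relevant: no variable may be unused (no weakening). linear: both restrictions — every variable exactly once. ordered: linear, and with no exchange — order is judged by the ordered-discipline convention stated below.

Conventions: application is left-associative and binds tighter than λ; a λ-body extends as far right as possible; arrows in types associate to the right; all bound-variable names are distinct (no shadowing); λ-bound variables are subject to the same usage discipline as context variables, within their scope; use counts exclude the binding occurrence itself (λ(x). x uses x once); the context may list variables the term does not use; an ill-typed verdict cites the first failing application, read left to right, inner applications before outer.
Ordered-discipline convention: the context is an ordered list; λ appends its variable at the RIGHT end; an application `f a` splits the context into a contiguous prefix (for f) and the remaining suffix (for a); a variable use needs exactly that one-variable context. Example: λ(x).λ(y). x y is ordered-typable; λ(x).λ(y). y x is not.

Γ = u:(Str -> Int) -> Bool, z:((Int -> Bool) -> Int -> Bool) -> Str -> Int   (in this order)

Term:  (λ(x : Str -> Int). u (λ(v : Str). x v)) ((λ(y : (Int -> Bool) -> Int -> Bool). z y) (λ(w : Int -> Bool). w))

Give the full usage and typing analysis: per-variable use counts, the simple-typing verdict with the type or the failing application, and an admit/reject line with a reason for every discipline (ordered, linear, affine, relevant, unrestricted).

use counts: u: 1; z: 1; x (bound): 1; v (bound): 1; y (bound): 1; w (bound): 1
use order (left to right): u, x, v, z, y, w
typing: the term checks, with type Bool
ordered: ✓ — u, z, x, v, y, w once each; derivable with no W/C/E
linear: ✓ — single use per variable (u, z, x, v, y, w)
affine: ✓ — at most one use each (u, z, x, v, y, w)
relevant: ✓ — u, z, x, v, y, w: all used, weakening unneeded
unrestricted: ✓ — typability at Bool is all that's needed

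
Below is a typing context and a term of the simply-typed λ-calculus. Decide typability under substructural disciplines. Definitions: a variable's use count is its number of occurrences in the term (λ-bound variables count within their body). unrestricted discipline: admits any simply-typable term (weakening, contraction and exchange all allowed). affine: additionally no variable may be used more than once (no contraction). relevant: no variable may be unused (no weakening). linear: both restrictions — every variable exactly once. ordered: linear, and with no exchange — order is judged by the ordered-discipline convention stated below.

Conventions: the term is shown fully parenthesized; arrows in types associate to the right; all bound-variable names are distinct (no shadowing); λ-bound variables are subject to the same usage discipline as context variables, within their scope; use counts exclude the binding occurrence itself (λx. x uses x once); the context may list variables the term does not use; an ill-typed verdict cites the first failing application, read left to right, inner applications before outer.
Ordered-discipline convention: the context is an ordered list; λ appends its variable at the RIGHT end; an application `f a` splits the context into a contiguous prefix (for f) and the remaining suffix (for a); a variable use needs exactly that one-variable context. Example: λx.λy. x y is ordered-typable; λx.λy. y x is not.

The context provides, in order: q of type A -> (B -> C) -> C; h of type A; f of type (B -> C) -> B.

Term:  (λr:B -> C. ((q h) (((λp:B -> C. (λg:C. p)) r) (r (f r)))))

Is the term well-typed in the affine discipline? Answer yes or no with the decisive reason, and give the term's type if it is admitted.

no — repeated use of r ×3
counts: q: 1; h: 1; f: 1; r [bound]: 3; p [bound]: 1; g [bound]: 0
left-to-right use order: q, h, p, r, r, f, r
typing: the term checks, with type (B -> C) -> C
across the five disciplines: ordered ✗, linear ✗, affine ✗, relevant ✗, unrestricted ✓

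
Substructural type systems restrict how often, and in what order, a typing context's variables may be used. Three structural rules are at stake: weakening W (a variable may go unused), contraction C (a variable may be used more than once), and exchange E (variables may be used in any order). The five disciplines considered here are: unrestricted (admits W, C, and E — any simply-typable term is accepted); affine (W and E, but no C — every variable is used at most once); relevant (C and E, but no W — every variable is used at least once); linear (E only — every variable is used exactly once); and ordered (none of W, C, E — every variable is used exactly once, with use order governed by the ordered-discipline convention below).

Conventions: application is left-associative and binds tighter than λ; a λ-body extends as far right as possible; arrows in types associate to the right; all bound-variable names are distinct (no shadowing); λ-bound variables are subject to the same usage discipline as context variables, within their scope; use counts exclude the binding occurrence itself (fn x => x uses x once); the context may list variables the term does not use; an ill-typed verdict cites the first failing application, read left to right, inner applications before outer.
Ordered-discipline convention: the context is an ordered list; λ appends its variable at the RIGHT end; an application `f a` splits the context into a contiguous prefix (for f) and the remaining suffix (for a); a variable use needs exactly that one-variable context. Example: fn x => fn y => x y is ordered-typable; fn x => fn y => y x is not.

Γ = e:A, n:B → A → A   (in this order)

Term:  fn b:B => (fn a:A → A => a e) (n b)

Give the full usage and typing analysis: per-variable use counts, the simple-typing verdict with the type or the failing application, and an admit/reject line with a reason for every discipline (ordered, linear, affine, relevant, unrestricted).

variable uses: e: 1×, n: 1×, b (bound): 1×, a (bound): 1×
order of uses: a, e, n, b
typing: well-typed at B → A
ordered: ✗ — no ordered split (uses run a, e, n, b)
linear: ✓ — exactly-once usage across e, n, b, a
affine: ✓ — no duplicate uses among e, n, b, a
relevant: ✓ — e, n, b, a: all used, weakening unneeded
unrestricted: ✓ — simply typable at B → A; W, C, E all held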